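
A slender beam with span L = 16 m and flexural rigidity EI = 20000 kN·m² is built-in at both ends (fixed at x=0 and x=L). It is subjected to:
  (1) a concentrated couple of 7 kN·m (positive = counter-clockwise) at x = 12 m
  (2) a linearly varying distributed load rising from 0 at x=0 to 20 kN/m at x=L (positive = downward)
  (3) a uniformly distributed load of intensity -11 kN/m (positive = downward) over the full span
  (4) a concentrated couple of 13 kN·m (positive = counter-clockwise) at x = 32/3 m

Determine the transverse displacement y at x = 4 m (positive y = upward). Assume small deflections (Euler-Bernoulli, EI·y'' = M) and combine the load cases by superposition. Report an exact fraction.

y(4) = 5639/720000 m

Load 1 — applied couple M₀=7 kN·m at a=12 m (b=L-a=4):
  y_1 = (R_Ax³/6 - M_Ax²/2)/EI  [x≤a] with R_A=63/128, M_A=35/16 = ((63/128)·4³/6 - (35/16)·4²/2)/20000 = -49/80000 m
Load 2 — triangular load w₀=20 kN/m (0→w₀ over full span):
  y_2 = -w₀x²(L-x)²(x+2L)/(120LEI) = -20·4²·(16-4)²·(4+2·16)/(120·16·20000) = -27/625 m
Load 3 — uniform load w=-11 kN/m over full span:
  y_3 = -wx²(L-x)²/(24EI) = -(-11)·4²·(16-4)²/(24·20000) = 33/625 m
Load 4 — applied couple M₀=13 kN·m at a=32/3 m (b=L-a=16/3):
  y_4 = (R_Ax³/6 - M_Ax²/2)/EI  [x≤a] with R_A=13/12, M_A=13/3 = ((13/12)·4³/6 - (13/3)·4²/2)/20000 = -13/11250 m
Superposition: y = Σ y_i = 5639/720000 m ≈ 0.007832 m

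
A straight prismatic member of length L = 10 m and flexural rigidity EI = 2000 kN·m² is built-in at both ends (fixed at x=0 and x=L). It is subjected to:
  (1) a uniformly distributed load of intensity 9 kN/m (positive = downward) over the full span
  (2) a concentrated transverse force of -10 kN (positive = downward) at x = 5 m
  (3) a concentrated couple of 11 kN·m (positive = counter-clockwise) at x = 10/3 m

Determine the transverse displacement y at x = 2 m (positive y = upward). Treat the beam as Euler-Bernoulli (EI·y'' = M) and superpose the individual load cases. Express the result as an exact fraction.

y(2) = -3407/90000 m

Load 1 — uniform load w=9 kN/m over full span:
  y_1 = -wx²(L-x)²/(24EI) = -9·2²·(10-2)²/(24·2000) = -6/125 m
Load 2 — point force P=-10 kN at a=5 m (b=L-a=5):
  y_2 = -Pb²x²(3aL-(3a+b)x)/(6L³EI)  [x≤a] = -(-10)·5²·2²·(3·5·10-(3·5+5)·2)/(6·10³·2000) = 11/1200 m
Load 3 — applied couple M₀=11 kN·m at a=10/3 m (b=L-a=20/3):
  y_3 = (R_Ax³/6 - M_Ax²/2)/EI  [x≤a] with R_A=22/15, M_A=0 = ((22/15)·2³/6 - 0·2²/2)/2000 = 11/11250 m
Superposition: y = Σ y_i = -3407/90000 m ≈ -0.037856 m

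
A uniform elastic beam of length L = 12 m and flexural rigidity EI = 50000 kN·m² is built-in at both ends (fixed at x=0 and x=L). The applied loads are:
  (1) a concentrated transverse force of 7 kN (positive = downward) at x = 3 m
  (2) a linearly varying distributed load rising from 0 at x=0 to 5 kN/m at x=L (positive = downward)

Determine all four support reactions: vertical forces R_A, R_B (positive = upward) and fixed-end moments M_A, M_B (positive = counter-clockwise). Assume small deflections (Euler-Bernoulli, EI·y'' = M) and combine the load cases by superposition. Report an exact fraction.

Load 1 — point force P=7 kN at a=3 m (b=L-a=9):
  R_A = Pb²(3a+b)/L³ = 7·9²·(3·3+9)/12³ = 189/32 kN
  M_A = Pab²/L² = 7·3·9²/12² = 189/16 kN·m
  R_B = Pa²(a+3b)/L³ = 7·3²·(3+3·9)/12³ = 35/32 kN
  M_B = -Pa²b/L² = -7·3²·9/12² = -63/16 kN·m
Load 2 — triangular load w₀=5 kN/m (0→w₀ over full span):
  R_A = 3w₀L/20 = 3·5·12/20 = 9 kN
  M_A = w₀L²/30 = 5·12²/30 = 24 kN·m
  R_B = 7w₀L/20 = 7·5·12/20 = 21 kN
  M_B = -w₀L²/20 = -5·12²/20 = -36 kN·m
Superposition: R_A = 477/32 kN, M_A = 573/16 kN·m, R_B = 707/32 kN, M_B = -639/16 kN·m

R_A = 477/32 kN, M_A = 573/16 kN·m, R_B = 707/32 kN, M_B = -639/16 kN·m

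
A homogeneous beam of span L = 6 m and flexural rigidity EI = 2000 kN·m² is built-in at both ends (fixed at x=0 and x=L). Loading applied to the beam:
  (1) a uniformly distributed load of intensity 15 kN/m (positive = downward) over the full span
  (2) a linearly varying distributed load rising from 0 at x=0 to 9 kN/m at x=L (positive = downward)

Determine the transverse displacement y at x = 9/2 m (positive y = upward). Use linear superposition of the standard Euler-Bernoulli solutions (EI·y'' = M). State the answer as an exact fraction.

Load 1 — uniform load w=15 kN/m over full span:
  y_1 = -wx²(L-x)²/(24EI) = -15·(9/2)²·(6-(9/2))²/(24·2000) = -729/51200 m
Load 2 — triangular load w₀=9 kN/m (0→w₀ over full span):
  y_2 = -w₀x²(L-x)²(x+2L)/(120LEI) = -9·(9/2)²·(6-(9/2))²·((9/2)+2·6)/(120·6·2000) = -24057/5120000 m
Superposition: y = Σ y_i = -96957/5120000 m ≈ -0.018937 m

y(9/2) = -96957/5120000 m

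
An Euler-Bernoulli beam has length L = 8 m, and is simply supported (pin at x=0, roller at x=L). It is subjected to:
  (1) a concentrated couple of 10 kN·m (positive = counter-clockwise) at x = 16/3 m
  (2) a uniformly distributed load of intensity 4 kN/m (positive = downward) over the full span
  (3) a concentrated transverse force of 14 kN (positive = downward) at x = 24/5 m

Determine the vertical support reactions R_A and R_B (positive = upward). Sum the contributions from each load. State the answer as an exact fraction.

R_A = 457/20 kN, R_B = 463/20 kN

Load 1 — applied couple M₀=10 kN·m at a=16/3 m (b=L-a=8/3):
  R_A = M₀/L = 10/8 = 5/4 kN
  R_B = -M₀/L = -10/8 = -5/4 kN
Load 2 — uniform load w=4 kN/m over full span:
  R_A = wL/2 = 4·8/2 = 16 kN
  R_B = wL/2 = 4·8/2 = 16 kN
Load 3 — point force P=14 kN at a=24/5 m (b=L-a=16/5):
  R_A = Pb/L = 14·(16/5)/8 = 28/5 kN
  R_B = Pa/L = 14·(24/5)/8 = 42/5 kN
Superposition: R_A = 457/20 kN, R_B = 463/20 kN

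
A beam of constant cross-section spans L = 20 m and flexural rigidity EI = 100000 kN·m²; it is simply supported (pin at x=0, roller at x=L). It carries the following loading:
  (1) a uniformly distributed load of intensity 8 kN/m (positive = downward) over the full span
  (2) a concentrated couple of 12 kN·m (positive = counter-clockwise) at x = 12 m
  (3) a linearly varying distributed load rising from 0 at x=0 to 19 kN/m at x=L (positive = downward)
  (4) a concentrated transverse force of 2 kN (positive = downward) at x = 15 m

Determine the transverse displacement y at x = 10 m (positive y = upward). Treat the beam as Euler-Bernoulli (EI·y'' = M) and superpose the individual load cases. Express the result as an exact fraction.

Load 1 — uniform load w=8 kN/m over full span:
  y_1 = -wx(L³-2Lx²+x³)/(24EI) = -8·10·(20³-2·20·10²+10³)/(24·100000) = -1/6 m
Load 2 — applied couple M₀=12 kN·m at a=12 m (b=L-a=8):
  y_2 = (M₀x³/(6L)+C₁x)/EI  [x≤a] with C₁=M₀(3b²-L²)/(6L)=-104/5 = (12·10³/(6·20)+(-104/5)·10)/100000 = -27/25000 m
Load 3 — triangular load w₀=19 kN/m (0→w₀ over full span):
  y_3 = -w₀x(7L⁴-10L²x²+3x⁴)/(360LEI) = -19·10·(7·20⁴-10·20²·10²+3·10⁴)/(360·20·100000) = -19/96 m
Load 4 — point force P=2 kN at a=15 m (b=L-a=5):
  y_4 = -Pbx(L²-b²-x²)/(6LEI)  [x≤a] = -2·5·10·(20²-5²-10²)/(6·20·100000) = -11/4800 m
Superposition: y = Σ y_i = -73591/200000 m ≈ -0.367955 m

y(10) = -73591/200000 m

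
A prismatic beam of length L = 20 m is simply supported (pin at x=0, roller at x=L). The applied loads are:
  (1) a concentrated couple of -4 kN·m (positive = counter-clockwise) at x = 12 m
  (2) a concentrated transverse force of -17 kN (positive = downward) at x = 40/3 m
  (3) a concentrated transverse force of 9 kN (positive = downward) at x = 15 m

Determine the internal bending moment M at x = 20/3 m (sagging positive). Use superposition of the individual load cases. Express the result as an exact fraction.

M(20/3) = -217/9 kN·m

Load 1 — applied couple M₀=-4 kN·m at a=12 m (b=L-a=8):
  M_1 = M₀x/L  [x≤a] = (-4)·(20/3)/20 = -4/3 kN·m
Load 2 — point force P=-17 kN at a=40/3 m (b=L-a=20/3):
  M_2 = Pbx/L  [x≤a] = (-17)·(20/3)·(20/3)/20 = -340/9 kN·m
Load 3 — point force P=9 kN at a=15 m (b=L-a=5):
  M_3 = Pbx/L  [x≤a] = 9·5·(20/3)/20 = 15 kN·m
Superposition: M = Σ M_i = -217/9 kN·m ≈ -24.111111 kN·m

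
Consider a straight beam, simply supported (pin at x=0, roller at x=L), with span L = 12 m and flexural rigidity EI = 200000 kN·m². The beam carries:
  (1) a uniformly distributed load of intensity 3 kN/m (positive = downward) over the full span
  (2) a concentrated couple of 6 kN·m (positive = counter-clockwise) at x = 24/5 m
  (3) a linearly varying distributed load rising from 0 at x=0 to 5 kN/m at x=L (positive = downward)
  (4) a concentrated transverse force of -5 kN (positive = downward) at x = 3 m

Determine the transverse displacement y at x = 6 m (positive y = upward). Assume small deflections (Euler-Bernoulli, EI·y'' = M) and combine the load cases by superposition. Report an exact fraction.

Load 1 — uniform load w=3 kN/m over full span:
  y_1 = -wx(L³-2Lx²+x³)/(24EI) = -3·6·(12³-2·12·6²+6³)/(24·200000) = -81/20000 m
Load 2 — applied couple M₀=6 kN·m at a=24/5 m (b=L-a=36/5):
  y_2 = (M₀x³/(6L)-M₀(x-a)²/2+C₁x)/EI  [x>a] with C₁=M₀(3b²-L²)/(6L)=24/25 = (6·6³/(6·12)-6·(6-(24/5))²/2+(24/25)·6)/200000 = 243/2500000 m
Load 3 — triangular load w₀=5 kN/m (0→w₀ over full span):
  y_3 = -w₀x(7L⁴-10L²x²+3x⁴)/(360LEI) = -5·6·(7·12⁴-10·12²·6²+3·6⁴)/(360·12·200000) = -27/8000 m
Load 4 — point force P=-5 kN at a=3 m (b=L-a=9):
  y_4 = -Pa(L-x)(2Lx-a²-x²)/(6LEI)  [x>a] = -(-5)·3·(12-6)·(2·12·6-3²-6²)/(6·12·200000) = 99/160000 m
Superposition: y = Σ y_i = -134181/20000000 m ≈ -0.006709 m

y(6) = -134181/20000000 m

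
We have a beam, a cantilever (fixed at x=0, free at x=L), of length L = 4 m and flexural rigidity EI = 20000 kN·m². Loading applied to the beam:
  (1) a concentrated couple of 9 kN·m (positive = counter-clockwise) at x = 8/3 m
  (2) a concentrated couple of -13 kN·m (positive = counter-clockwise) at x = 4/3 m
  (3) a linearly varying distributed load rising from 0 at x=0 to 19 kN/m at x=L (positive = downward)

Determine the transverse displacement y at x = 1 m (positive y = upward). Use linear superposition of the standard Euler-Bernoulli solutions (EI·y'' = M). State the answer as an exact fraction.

y(1) = -22259/9600000 m

Load 1 — applied couple M₀=9 kN·m at a=8/3 m (b=L-a=4/3):
  y_1 = M₀x²/(2EI)  [x≤a] = 9·1²/(2·20000) = 9/40000 m
Load 2 — applied couple M₀=-13 kN·m at a=4/3 m (b=L-a=8/3):
  y_2 = M₀x²/(2EI)  [x≤a] = (-13)·1²/(2·20000) = -13/40000 m
Load 3 — triangular load w₀=19 kN/m (0→w₀ over full span):
  y_3 = (w₀Lx³/12-w₀L²x²/6-w₀x⁵/(120L))/EI = (19·4·1³/12-19·4²·1²/6-19·1⁵/(120·4))/20000 = -21299/9600000 m
Superposition: y = Σ y_i = -22259/9600000 m ≈ -0.002319 m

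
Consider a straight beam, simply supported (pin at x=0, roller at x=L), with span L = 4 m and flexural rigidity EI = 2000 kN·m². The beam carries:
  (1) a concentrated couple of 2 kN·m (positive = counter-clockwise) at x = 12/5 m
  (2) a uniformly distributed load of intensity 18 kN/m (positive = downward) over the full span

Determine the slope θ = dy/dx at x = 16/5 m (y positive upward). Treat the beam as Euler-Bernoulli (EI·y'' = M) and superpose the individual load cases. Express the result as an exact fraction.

θ(16/5) = 3589/187500 rad

Load 1 — applied couple M₀=2 kN·m at a=12/5 m (b=L-a=8/5):
  θ_1 = (M₀x²/(2L)-M₀(x-a)+C₁)/EI  [x>a] with C₁=M₀(3b²-L²)/(6L)=-52/75 = (2·(16/5)²/(2·4)-2·((16/5)-(12/5))+(-52/75))/2000 = 1/7500 rad
Load 2 — uniform load w=18 kN/m over full span:
  θ_2 = -w(L³-6Lx²+4x³)/(24EI) = -18·(4³-6·4·(16/5)²+4·(16/5)³)/(24·2000) = 297/15625 rad
Superposition: θ = Σ θ_i = 3589/187500 rad ≈ 0.019141 rad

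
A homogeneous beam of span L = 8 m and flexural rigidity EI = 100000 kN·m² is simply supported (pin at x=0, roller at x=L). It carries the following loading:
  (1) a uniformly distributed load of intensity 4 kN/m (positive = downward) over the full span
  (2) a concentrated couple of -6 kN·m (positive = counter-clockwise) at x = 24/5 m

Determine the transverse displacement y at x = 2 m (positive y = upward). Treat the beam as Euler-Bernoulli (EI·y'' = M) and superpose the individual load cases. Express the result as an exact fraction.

y(2) = -3617/2500000 m

Load 1 — uniform load w=4 kN/m over full span:
  y_1 = -wx(L³-2Lx²+x³)/(24EI) = -4·2·(8³-2·8·2²+2³)/(24·100000) = -19/12500 m
Load 2 — applied couple M₀=-6 kN·m at a=24/5 m (b=L-a=16/5):
  y_2 = (M₀x³/(6L)+C₁x)/EI  [x≤a] with C₁=M₀(3b²-L²)/(6L)=104/25 = ((-6)·2³/(6·8)+(104/25)·2)/100000 = 183/2500000 m
Superposition: y = Σ y_i = -3617/2500000 m ≈ -0.001447 m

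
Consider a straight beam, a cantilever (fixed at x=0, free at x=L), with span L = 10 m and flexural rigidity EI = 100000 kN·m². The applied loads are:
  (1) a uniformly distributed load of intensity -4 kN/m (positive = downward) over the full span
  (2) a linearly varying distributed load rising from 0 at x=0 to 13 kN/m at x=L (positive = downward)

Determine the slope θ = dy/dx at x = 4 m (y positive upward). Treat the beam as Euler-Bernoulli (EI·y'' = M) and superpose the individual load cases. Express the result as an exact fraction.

Load 1 — uniform load w=-4 kN/m over full span:
  θ_1 = -wx(x²-3Lx+3L²)/(6EI) = -(-4)·4·(4²-3·10·4+3·10²)/(6·100000) = 49/9375 rad
Load 2 — triangular load w₀=13 kN/m (0→w₀ over full span):
  θ_2 = (w₀Lx²/4-w₀L²x/3-w₀x⁴/(24L))/EI = (13·10·4²/4-13·10²·4/3-13·4⁴/(24·10))/100000 = -767/62500 rad
Superposition: θ = Σ θ_i = -1321/187500 rad ≈ -0.007045 rad

θ(4) = -1321/187500 rad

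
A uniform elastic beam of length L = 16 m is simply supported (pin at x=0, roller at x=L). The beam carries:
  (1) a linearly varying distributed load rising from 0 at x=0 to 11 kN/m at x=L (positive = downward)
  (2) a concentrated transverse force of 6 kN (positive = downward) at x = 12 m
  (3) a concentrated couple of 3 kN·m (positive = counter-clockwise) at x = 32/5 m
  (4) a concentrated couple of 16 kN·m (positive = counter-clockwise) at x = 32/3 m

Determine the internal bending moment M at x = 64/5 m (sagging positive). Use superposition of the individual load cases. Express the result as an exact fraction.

Load 1 — triangular load w₀=11 kN/m (0→w₀ over full span):
  M_1 = w₀Lx/6 - w₀x³/(6L) = 11·16·(64/5)/6 - 11·(64/5)³/(6·16) = 16896/125 kN·m
Load 2 — point force P=6 kN at a=12 m (b=L-a=4):
  M_2 = Pa(L-x)/L  [x>a] = 6·12·(16-(64/5))/16 = 72/5 kN·m
Load 3 — applied couple M₀=3 kN·m at a=32/5 m (b=L-a=48/5):
  M_3 = M₀x/L - M₀  [x>a] = 3·(64/5)/16 - 3 = -3/5 kN·m
Load 4 — applied couple M₀=16 kN·m at a=32/3 m (b=L-a=16/3):
  M_4 = M₀x/L - M₀  [x>a] = 16·(64/5)/16 - 16 = -16/5 kN·m
Superposition: M = Σ M_i = 18221/125 kN·m ≈ 145.768000 kN·m

M(64/5) = 18221/125 kN·m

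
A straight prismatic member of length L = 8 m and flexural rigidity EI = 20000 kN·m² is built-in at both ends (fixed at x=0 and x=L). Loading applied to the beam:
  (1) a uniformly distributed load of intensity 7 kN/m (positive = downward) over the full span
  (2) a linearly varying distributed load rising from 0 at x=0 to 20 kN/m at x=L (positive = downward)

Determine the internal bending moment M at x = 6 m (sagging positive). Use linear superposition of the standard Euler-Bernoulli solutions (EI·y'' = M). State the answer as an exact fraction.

Load 1 — uniform load w=7 kN/m over full span:
  M_1 = wLx/2 - wL²/12 - wx²/2 = 7·8·6/2 - 7·8²/12 - 7·6²/2 = 14/3 kN·m
Load 2 — triangular load w₀=20 kN/m (0→w₀ over full span):
  M_2 = 3w₀Lx/20 - w₀L²/30 - w₀x³/(6L) = 3·20·8·6/20 - 20·8²/30 - 20·6³/(6·8) = 34/3 kN·m
Superposition: M = Σ M_i = 16 kN·m ≈ 16.000000 kN·m

M(6) = 16 kN·m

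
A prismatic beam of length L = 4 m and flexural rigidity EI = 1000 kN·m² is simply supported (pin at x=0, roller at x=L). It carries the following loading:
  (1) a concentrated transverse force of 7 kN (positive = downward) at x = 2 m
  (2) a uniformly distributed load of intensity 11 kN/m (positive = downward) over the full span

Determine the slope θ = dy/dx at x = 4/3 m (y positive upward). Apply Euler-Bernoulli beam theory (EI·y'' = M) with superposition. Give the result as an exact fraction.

Load 1 — point force P=7 kN at a=2 m (b=L-a=2):
  θ_1 = -Pb(L²-b²-3x²)/(6LEI)  [x≤a] = -7·2·(4²-2²-3·(4/3)²)/(6·4·1000) = -7/1800 rad
Load 2 — uniform load w=11 kN/m over full span:
  θ_2 = -w(L³-6Lx²+4x³)/(24EI) = -11·(4³-6·4·(4/3)²+4·(4/3)³)/(24·1000) = -143/10125 rad
Superposition: θ = Σ θ_i = -1459/81000 rad ≈ -0.018012 rad

θ(4/3) = -1459/81000 rad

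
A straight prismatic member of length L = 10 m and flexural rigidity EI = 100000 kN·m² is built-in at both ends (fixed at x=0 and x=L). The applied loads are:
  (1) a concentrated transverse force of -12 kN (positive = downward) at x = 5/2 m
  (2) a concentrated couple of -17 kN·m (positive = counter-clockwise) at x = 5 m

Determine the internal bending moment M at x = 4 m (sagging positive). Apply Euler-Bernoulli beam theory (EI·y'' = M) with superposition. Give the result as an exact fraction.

M(4) = -463/40 kN·m

Load 1 — point force P=-12 kN at a=5/2 m (b=L-a=15/2):
  M_1 = Pa²(a+3b)(L-x)/L³ - Pa²b/L²  [x>a] = (-12)·(5/2)²·((5/2)+3·(15/2))·(10-4)/10³ - (-12)·(5/2)²·(15/2)/10² = -45/8 kN·m
Load 2 — applied couple M₀=-17 kN·m at a=5 m (b=L-a=5):
  M_2 = R_Ax - M_A  [x≤a] with R_A=-51/20, M_A=-17/4 = (-51/20)·4 - (-17/4) = -119/20 kN·m
Superposition: M = Σ M_i = -463/40 kN·m ≈ -11.575000 kN·m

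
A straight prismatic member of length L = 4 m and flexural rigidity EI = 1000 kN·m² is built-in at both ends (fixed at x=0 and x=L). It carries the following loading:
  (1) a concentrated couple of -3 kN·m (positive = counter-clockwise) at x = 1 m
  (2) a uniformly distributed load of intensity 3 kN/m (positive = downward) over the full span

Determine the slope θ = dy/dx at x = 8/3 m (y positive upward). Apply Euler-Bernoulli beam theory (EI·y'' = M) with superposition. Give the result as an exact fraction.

Load 1 — applied couple M₀=-3 kN·m at a=1 m (b=L-a=3):
  θ_1 = (R_Ax²/2 - M_Ax - M₀(x-a))/EI  [x>a] with R_A=-27/32, M_A=9/16 = ((-27/32)·(8/3)²/2 - (9/16)·(8/3) - (-3)·((8/3)-1))/1000 = 1/2000 rad
Load 2 — uniform load w=3 kN/m over full span:
  θ_2 = -wx(L-x)(L-2x)/(12EI) = -3·(8/3)·(4-(8/3))·(4-2·(8/3))/(12·1000) = 4/3375 rad
Superposition: θ = Σ θ_i = 91/54000 rad ≈ 0.001685 rad

θ(8/3) = 91/54000 rad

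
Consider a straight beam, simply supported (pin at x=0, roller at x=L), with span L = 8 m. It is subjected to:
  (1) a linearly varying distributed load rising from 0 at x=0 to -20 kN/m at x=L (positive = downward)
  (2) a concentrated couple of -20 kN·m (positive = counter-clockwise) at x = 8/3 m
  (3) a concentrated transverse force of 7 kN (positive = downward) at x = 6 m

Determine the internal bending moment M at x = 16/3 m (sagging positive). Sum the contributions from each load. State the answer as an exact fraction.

Load 1 — triangular load w₀=-20 kN/m (0→w₀ over full span):
  M_1 = w₀Lx/6 - w₀x³/(6L) = (-20)·8·(16/3)/6 - (-20)·(16/3)³/(6·8) = -6400/81 kN·m
Load 2 — applied couple M₀=-20 kN·m at a=8/3 m (b=L-a=16/3):
  M_2 = M₀x/L - M₀  [x>a] = (-20)·(16/3)/8 - (-20) = 20/3 kN·m
Load 3 — point force P=7 kN at a=6 m (b=L-a=2):
  M_3 = Pbx/L  [x≤a] = 7·2·(16/3)/8 = 28/3 kN·m
Superposition: M = Σ M_i = -5104/81 kN·m ≈ -63.012346 kN·m

M(16/3) = -5104/81 kN·m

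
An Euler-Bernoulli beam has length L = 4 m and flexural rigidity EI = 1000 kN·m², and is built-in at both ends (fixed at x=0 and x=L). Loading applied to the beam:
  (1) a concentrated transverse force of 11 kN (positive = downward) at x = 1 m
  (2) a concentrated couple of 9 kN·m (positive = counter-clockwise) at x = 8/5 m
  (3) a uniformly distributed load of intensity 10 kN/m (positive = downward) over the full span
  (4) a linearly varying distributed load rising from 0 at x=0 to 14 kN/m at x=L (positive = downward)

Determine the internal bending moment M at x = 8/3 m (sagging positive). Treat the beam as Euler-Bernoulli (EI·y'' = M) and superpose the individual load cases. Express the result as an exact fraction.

M(8/3) = 230209/32400 kN·m

Load 1 — point force P=11 kN at a=1 m (b=L-a=3):
  M_1 = Pa²(a+3b)(L-x)/L³ - Pa²b/L²  [x>a] = 11·1²·(1+3·3)·(4-(8/3))/4³ - 11·1²·3/4² = 11/48 kN·m
Load 2 — applied couple M₀=9 kN·m at a=8/5 m (b=L-a=12/5):
  M_2 = R_Ax - M_A - M₀  [x>a] with R_A=81/25, M_A=27/25 = (81/25)·(8/3) - (27/25) - 9 = -36/25 kN·m
Load 3 — uniform load w=10 kN/m over full span:
  M_3 = wLx/2 - wL²/12 - wx²/2 = 10·4·(8/3)/2 - 10·4²/12 - 10·(8/3)²/2 = 40/9 kN·m
Load 4 — triangular load w₀=14 kN/m (0→w₀ over full span):
  M_4 = 3w₀Lx/20 - w₀L²/30 - w₀x³/(6L) = 3·14·4·(8/3)/20 - 14·4²/30 - 14·(8/3)³/(6·4) = 1568/405 kN·m
Superposition: M = Σ M_i = 230209/32400 kN·m ≈ 7.105216 kN·m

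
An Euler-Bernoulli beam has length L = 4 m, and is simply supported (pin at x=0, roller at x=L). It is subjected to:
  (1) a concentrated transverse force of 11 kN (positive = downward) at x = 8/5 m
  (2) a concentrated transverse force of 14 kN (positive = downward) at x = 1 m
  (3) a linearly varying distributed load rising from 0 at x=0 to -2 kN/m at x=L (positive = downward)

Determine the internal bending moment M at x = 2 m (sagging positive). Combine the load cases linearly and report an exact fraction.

Load 1 — point force P=11 kN at a=8/5 m (b=L-a=12/5):
  M_1 = Pa(L-x)/L  [x>a] = 11·(8/5)·(4-2)/4 = 44/5 kN·m
Load 2 — point force P=14 kN at a=1 m (b=L-a=3):
  M_2 = Pa(L-x)/L  [x>a] = 14·1·(4-2)/4 = 7 kN·m
Load 3 — triangular load w₀=-2 kN/m (0→w₀ over full span):
  M_3 = w₀Lx/6 - w₀x³/(6L) = (-2)·4·2/6 - (-2)·2³/(6·4) = -2 kN·m
Superposition: M = Σ M_i = 69/5 kN·m ≈ 13.800000 kN·m

M(2) = 69/5 kN·m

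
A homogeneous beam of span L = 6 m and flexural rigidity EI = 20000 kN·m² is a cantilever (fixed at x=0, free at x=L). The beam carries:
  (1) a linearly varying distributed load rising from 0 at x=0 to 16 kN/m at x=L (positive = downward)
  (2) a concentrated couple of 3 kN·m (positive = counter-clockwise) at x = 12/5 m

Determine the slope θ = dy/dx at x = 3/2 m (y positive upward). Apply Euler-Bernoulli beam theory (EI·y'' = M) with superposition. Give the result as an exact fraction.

θ(3/2) = -3681/320000 rad

Load 1 — triangular load w₀=16 kN/m (0→w₀ over full span):
  θ_1 = (w₀Lx²/4-w₀L²x/3-w₀x⁴/(24L))/EI = (16·6·(3/2)²/4-16·6²·(3/2)/3-16·(3/2)⁴/(24·6))/20000 = -3753/320000 rad
Load 2 — applied couple M₀=3 kN·m at a=12/5 m (b=L-a=18/5):
  θ_2 = M₀x/EI  [x≤a] = 3·(3/2)/20000 = 9/40000 rad
Superposition: θ = Σ θ_i = -3681/320000 rad ≈ -0.011503 rad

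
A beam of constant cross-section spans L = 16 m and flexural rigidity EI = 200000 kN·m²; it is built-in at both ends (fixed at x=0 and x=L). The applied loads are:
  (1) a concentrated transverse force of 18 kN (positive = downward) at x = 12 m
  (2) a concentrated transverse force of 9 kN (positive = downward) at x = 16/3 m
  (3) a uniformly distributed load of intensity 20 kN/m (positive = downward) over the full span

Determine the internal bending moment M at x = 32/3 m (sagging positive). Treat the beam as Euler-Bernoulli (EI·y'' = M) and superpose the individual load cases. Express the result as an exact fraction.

M(32/3) = 321/2 kN·m

Load 1 — point force P=18 kN at a=12 m (b=L-a=4):
  M_1 = Pb²(3a+b)x/L³ - Pab²/L²  [x≤a] = 18·4²·(3·12+4)·(32/3)/16³ - 18·12·4²/16² = 33/2 kN·m
Load 2 — point force P=9 kN at a=16/3 m (b=L-a=32/3):
  M_2 = Pa²(a+3b)(L-x)/L³ - Pa²b/L²  [x>a] = 9·(16/3)²·((16/3)+3·(32/3))·(16-(32/3))/16³ - 9·(16/3)²·(32/3)/16² = 16/9 kN·m
Load 3 — uniform load w=20 kN/m over full span:
  M_3 = wLx/2 - wL²/12 - wx²/2 = 20·16·(32/3)/2 - 20·16²/12 - 20·(32/3)²/2 = 1280/9 kN·m
Superposition: M = Σ M_i = 321/2 kN·m ≈ 160.500000 kN·m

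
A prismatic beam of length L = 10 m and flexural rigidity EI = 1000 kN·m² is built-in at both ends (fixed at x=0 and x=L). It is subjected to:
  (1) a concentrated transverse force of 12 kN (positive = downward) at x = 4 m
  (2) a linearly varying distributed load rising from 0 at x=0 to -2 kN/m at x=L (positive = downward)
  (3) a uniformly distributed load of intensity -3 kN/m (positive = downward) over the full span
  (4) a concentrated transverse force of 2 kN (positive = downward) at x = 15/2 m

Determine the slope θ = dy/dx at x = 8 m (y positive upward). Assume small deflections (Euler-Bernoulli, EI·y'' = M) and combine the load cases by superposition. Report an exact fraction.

θ(8) = -23537/1500000 rad

Load 1 — point force P=12 kN at a=4 m (b=L-a=6):
  θ_1 = Pa²(L-x)(2bL-(3b+a)(L-x))/(2L³EI)  [x>a] = 12·4²·(10-8)·(2·6·10-(3·6+4)·(10-8))/(2·10³·1000) = 228/15625 rad
Load 2 — triangular load w₀=-2 kN/m (0→w₀ over full span):
  θ_2 = -w₀(2x(L-x)(L-2x)(x+2L)+x²(L-x)²)/(120LEI) = -(-2)·(2·8·(10-8)·(10-2·8)·(8+2·10)+8²·(10-8)²)/(120·10·1000) = -16/1875 rad
Load 3 — uniform load w=-3 kN/m over full span:
  θ_3 = -wx(L-x)(L-2x)/(12EI) = -(-3)·8·(10-8)·(10-2·8)/(12·1000) = -3/125 rad
Load 4 — point force P=2 kN at a=15/2 m (b=L-a=5/2):
  θ_4 = Pa²(L-x)(2bL-(3b+a)(L-x))/(2L³EI)  [x>a] = 2·(15/2)²·(10-8)·(2·(5/2)·10-(3·(5/2)+(15/2))·(10-8))/(2·10³·1000) = 9/4000 rad
Superposition: θ = Σ θ_i = -23537/1500000 rad ≈ -0.015691 rad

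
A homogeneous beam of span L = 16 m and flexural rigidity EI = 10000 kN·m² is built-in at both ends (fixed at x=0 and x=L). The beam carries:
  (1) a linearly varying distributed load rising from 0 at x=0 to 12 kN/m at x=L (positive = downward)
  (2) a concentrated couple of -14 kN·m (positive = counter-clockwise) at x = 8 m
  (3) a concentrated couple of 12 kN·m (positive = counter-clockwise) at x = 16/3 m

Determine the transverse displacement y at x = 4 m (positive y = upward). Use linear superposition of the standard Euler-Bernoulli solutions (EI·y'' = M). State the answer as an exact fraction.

Load 1 — triangular load w₀=12 kN/m (0→w₀ over full span):
  y_1 = -w₀x²(L-x)²(x+2L)/(120LEI) = -12·4²·(16-4)²·(4+2·16)/(120·16·10000) = -162/3125 m
Load 2 — applied couple M₀=-14 kN·m at a=8 m (b=L-a=8):
  y_2 = (R_Ax³/6 - M_Ax²/2)/EI  [x≤a] with R_A=-21/16, M_A=-7/2 = ((-21/16)·4³/6 - (-7/2)·4²/2)/10000 = 7/5000 m
Load 3 — applied couple M₀=12 kN·m at a=16/3 m (b=L-a=32/3):
  y_3 = (R_Ax³/6 - M_Ax²/2)/EI  [x≤a] with R_A=1, M_A=0 = (1·4³/6 - 0·4²/2)/10000 = 2/1875 m
Superposition: y = Σ y_i = -3703/75000 m ≈ -0.049373 m

y(4) = -3703/75000 m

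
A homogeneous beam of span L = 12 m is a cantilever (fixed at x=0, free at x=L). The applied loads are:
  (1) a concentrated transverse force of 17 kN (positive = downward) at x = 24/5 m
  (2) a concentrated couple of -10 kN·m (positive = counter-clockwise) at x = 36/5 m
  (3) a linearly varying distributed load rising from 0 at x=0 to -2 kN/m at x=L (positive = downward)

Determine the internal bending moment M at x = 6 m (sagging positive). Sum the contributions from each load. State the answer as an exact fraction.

Load 1 — point force P=17 kN at a=24/5 m (b=L-a=36/5):
  M_1 = 0  [x>a] = 0 kN·m
Load 2 — applied couple M₀=-10 kN·m at a=36/5 m (b=L-a=24/5):
  M_2 = M₀  [x≤a] = (-10) = -10 kN·m
Load 3 — triangular load w₀=-2 kN/m (0→w₀ over full span):
  M_3 = w₀Lx/2 - w₀L²/3 - w₀x³/(6L) = (-2)·12·6/2 - (-2)·12²/3 - (-2)·6³/(6·12) = 30 kN·m
Superposition: M = Σ M_i = 20 kN·m ≈ 20.000000 kN·m

M(6) = 20 kN·m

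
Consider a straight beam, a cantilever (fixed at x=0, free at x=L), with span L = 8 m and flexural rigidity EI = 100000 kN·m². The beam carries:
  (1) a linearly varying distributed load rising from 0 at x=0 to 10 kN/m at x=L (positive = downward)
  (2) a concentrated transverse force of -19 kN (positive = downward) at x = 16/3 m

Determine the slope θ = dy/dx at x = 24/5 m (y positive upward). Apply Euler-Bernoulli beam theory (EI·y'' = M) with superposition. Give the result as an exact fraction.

θ(24/5) = -1263/390625 rad

Load 1 — triangular load w₀=10 kN/m (0→w₀ over full span):
  θ_1 = (w₀Lx²/4-w₀L²x/3-w₀x⁴/(24L))/EI = (10·8·(24/5)²/4-10·8²·(24/5)/3-10·(24/5)⁴/(24·8))/100000 = -2308/390625 rad
Load 2 — point force P=-19 kN at a=16/3 m (b=L-a=8/3):
  θ_2 = -Px(2a-x)/(2EI)  [x≤a] = -(-19)·(24/5)·(2·(16/3)-(24/5))/(2·100000) = 209/78125 rad
Superposition: θ = Σ θ_i = -1263/390625 rad ≈ -0.003233 rad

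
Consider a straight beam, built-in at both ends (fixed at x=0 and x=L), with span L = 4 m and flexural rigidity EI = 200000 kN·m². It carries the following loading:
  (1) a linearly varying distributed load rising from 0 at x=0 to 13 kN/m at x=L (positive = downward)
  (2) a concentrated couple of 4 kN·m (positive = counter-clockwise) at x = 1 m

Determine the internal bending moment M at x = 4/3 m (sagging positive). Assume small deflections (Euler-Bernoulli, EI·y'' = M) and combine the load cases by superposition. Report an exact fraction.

Load 1 — triangular load w₀=13 kN/m (0→w₀ over full span):
  M_1 = 3w₀Lx/20 - w₀L²/30 - w₀x³/(6L) = 3·13·4·(4/3)/20 - 13·4²/30 - 13·(4/3)³/(6·4) = 884/405 kN·m
Load 2 — applied couple M₀=4 kN·m at a=1 m (b=L-a=3):
  M_2 = R_Ax - M_A - M₀  [x>a] with R_A=9/8, M_A=-3/4 = (9/8)·(4/3) - (-3/4) - 4 = -7/4 kN·m
Superposition: M = Σ M_i = 701/1620 kN·m ≈ 0.432716 kN·m

M(4/3) = 701/1620 kN·m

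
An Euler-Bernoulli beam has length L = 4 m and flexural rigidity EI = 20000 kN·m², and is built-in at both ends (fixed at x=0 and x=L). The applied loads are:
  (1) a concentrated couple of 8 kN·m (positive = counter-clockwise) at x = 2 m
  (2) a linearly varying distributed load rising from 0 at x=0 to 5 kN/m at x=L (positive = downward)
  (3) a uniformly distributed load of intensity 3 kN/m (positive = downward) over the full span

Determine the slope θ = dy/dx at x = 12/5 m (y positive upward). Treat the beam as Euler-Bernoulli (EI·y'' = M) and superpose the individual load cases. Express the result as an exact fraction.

θ(12/5) = 3/31250 rad

Load 1 — applied couple M₀=8 kN·m at a=2 m (b=L-a=2):
  θ_1 = (R_Ax²/2 - M_Ax - M₀(x-a))/EI  [x>a] with R_A=3, M_A=2 = (3·(12/5)²/2 - 2·(12/5) - 8·((12/5)-2))/20000 = 1/31250 rad
Load 2 — triangular load w₀=5 kN/m (0→w₀ over full span):
  θ_2 = -w₀(2x(L-x)(L-2x)(x+2L)+x²(L-x)²)/(120LEI) = -5·(2·(12/5)·(4-(12/5))·(4-2·(12/5))·((12/5)+2·4)+(12/5)²·(4-(12/5))²)/(120·4·20000) = 2/78125 rad
Load 3 — uniform load w=3 kN/m over full span:
  θ_3 = -wx(L-x)(L-2x)/(12EI) = -3·(12/5)·(4-(12/5))·(4-2·(12/5))/(12·20000) = 3/78125 rad
Superposition: θ = Σ θ_i = 3/31250 rad ≈ 0.000096 rad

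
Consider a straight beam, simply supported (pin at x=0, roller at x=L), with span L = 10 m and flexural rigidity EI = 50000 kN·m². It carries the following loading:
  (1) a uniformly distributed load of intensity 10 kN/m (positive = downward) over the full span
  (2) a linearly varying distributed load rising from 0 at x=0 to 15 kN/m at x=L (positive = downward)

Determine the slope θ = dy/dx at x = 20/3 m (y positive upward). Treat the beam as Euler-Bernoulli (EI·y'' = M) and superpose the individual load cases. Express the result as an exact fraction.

Load 1 — uniform load w=10 kN/m over full span:
  θ_1 = -w(L³-6Lx²+4x³)/(24EI) = -10·(10³-6·10·(20/3)²+4·(20/3)³)/(24·50000) = 13/3240 rad
Load 2 — triangular load w₀=15 kN/m (0→w₀ over full span):
  θ_2 = -w₀(7L⁴-30L²x²+15x⁴)/(360LEI) = -15·(7·10⁴-30·10²·(20/3)²+15·(20/3)⁴)/(360·10·50000) = 91/32400 rad
Superposition: θ = Σ θ_i = 221/32400 rad ≈ 0.006821 rad

θ(20/3) = 221/32400 rad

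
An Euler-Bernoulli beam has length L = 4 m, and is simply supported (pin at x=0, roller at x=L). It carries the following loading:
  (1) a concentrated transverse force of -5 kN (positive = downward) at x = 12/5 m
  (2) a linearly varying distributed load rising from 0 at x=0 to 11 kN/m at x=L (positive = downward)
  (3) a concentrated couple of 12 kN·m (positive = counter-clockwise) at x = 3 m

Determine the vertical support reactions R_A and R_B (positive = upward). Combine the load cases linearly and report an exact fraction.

R_A = 25/3 kN, R_B = 26/3 kN

Load 1 — point force P=-5 kN at a=12/5 m (b=L-a=8/5):
  R_A = Pb/L = (-5)·(8/5)/4 = -2 kN
  R_B = Pa/L = (-5)·(12/5)/4 = -3 kN
Load 2 — triangular load w₀=11 kN/m (0→w₀ over full span):
  R_A = w₀L/6 = 11·4/6 = 22/3 kN
  R_B = w₀L/3 = 11·4/3 = 44/3 kN
Load 3 — applied couple M₀=12 kN·m at a=3 m (b=L-a=1):
  R_A = M₀/L = 12/4 = 3 kN
  R_B = -M₀/L = -12/4 = -3 kN
Superposition: R_A = 25/3 kN, R_B = 26/3 kN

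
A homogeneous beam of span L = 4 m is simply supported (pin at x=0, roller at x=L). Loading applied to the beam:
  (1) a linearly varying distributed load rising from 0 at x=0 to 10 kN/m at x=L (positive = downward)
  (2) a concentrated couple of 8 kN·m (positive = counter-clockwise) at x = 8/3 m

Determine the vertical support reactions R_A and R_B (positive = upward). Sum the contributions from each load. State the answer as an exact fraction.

Load 1 — triangular load w₀=10 kN/m (0→w₀ over full span):
  R_A = w₀L/6 = 10·4/6 = 20/3 kN
  R_B = w₀L/3 = 10·4/3 = 40/3 kN
Load 2 — applied couple M₀=8 kN·m at a=8/3 m (b=L-a=4/3):
  R_A = M₀/L = 8/4 = 2 kN
  R_B = -M₀/L = -8/4 = -2 kN
Superposition: R_A = 26/3 kN, R_B = 34/3 kN

R_A = 26/3 kN, R_B = 34/3 kN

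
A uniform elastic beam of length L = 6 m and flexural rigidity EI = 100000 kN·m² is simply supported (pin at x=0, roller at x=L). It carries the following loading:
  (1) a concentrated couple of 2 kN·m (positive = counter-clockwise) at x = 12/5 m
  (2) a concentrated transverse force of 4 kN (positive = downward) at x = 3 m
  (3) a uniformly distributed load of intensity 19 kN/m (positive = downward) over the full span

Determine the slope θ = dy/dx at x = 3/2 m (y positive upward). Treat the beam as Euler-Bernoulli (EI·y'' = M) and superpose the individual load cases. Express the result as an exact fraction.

Load 1 — applied couple M₀=2 kN·m at a=12/5 m (b=L-a=18/5):
  θ_1 = (M₀x²/(2L)+C₁)/EI  [x≤a] with C₁=M₀(3b²-L²)/(6L)=4/25 = (2·(3/2)²/(2·6)+(4/25))/100000 = 107/20000000 rad
Load 2 — point force P=4 kN at a=3 m (b=L-a=3):
  θ_2 = -Pb(L²-b²-3x²)/(6LEI)  [x≤a] = -4·3·(6²-3²-3·(3/2)²)/(6·6·100000) = -27/400000 rad
Load 3 — uniform load w=19 kN/m over full span:
  θ_3 = -w(L³-6Lx²+4x³)/(24EI) = -19·(6³-6·6·(3/2)²+4·(3/2)³)/(24·100000) = -1881/1600000 rad
Superposition: θ = Σ θ_i = -49511/40000000 rad ≈ -0.001238 rad

θ(3/2) = -49511/40000000 rad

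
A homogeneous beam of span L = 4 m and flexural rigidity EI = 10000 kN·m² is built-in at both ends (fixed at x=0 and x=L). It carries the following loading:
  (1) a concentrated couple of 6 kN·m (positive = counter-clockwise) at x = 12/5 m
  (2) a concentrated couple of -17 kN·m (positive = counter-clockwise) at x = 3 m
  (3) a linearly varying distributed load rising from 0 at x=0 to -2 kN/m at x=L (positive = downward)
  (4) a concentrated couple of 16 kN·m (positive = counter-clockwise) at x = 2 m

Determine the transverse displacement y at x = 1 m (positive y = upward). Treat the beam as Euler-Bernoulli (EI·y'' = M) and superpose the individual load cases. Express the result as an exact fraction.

y(1) = 191/3200000 m

Load 1 — applied couple M₀=6 kN·m at a=12/5 m (b=L-a=8/5):
  y_1 = (R_Ax³/6 - M_Ax²/2)/EI  [x≤a] with R_A=54/25, M_A=48/25 = ((54/25)·1³/6 - (48/25)·1²/2)/10000 = -3/50000 m
Load 2 — applied couple M₀=-17 kN·m at a=3 m (b=L-a=1):
  y_2 = (R_Ax³/6 - M_Ax²/2)/EI  [x≤a] with R_A=-153/32, M_A=-85/16 = ((-153/32)·1³/6 - (-85/16)·1²/2)/10000 = 119/640000 m
Load 3 — triangular load w₀=-2 kN/m (0→w₀ over full span):
  y_3 = -w₀x²(L-x)²(x+2L)/(120LEI) = -(-2)·1²·(4-1)²·(1+2·4)/(120·4·10000) = 27/800000 m
Load 4 — applied couple M₀=16 kN·m at a=2 m (b=L-a=2):
  y_4 = (R_Ax³/6 - M_Ax²/2)/EI  [x≤a] with R_A=6, M_A=4 = (6·1³/6 - 4·1²/2)/10000 = -1/10000 m
Superposition: y = Σ y_i = 191/3200000 m ≈ 0.000060 m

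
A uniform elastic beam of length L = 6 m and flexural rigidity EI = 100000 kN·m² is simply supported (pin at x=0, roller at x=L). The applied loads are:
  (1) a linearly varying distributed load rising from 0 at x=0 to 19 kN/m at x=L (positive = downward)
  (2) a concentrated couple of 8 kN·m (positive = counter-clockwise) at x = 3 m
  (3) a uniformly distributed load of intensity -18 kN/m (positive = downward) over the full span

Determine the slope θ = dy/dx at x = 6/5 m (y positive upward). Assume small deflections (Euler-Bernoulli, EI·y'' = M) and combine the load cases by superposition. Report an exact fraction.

Load 1 — triangular load w₀=19 kN/m (0→w₀ over full span):
  θ_1 = -w₀(7L⁴-30L²x²+15x⁴)/(360LEI) = -19·(7·6⁴-30·6²·(6/5)²+15·(6/5)⁴)/(360·6·100000) = -5187/7812500 rad
Load 2 — applied couple M₀=8 kN·m at a=3 m (b=L-a=3):
  θ_2 = (M₀x²/(2L)+C₁)/EI  [x≤a] with C₁=M₀(3b²-L²)/(6L)=-2 = (8·(6/5)²/(2·6)+(-2))/100000 = -13/1250000 rad
Load 3 — uniform load w=-18 kN/m over full span:
  θ_3 = -w(L³-6Lx²+4x³)/(24EI) = -(-18)·(6³-6·6·(6/5)²+4·(6/5)³)/(24·100000) = 8019/6250000 rad
Superposition: θ = Σ θ_i = 9511/15625000 rad ≈ 0.000609 rad

θ(6/5) = 9511/15625000 rad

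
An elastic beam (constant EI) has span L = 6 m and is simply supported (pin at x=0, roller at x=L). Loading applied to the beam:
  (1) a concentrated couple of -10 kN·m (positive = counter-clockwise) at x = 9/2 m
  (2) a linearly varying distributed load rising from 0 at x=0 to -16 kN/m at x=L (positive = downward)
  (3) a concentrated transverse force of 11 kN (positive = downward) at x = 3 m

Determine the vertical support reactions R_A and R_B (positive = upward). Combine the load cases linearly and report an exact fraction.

Load 1 — applied couple M₀=-10 kN·m at a=9/2 m (b=L-a=3/2):
  R_A = M₀/L = (-10)/6 = -5/3 kN
  R_B = -M₀/L = -(-10)/6 = 5/3 kN
Load 2 — triangular load w₀=-16 kN/m (0→w₀ over full span):
  R_A = w₀L/6 = (-16)·6/6 = -16 kN
  R_B = w₀L/3 = (-16)·6/3 = -32 kN
Load 3 — point force P=11 kN at a=3 m (b=L-a=3):
  R_A = Pb/L = 11·3/6 = 11/2 kN
  R_B = Pa/L = 11·3/6 = 11/2 kN
Superposition: R_A = -73/6 kN, R_B = -149/6 kN

R_A = -73/6 kN, R_B = -149/6 kN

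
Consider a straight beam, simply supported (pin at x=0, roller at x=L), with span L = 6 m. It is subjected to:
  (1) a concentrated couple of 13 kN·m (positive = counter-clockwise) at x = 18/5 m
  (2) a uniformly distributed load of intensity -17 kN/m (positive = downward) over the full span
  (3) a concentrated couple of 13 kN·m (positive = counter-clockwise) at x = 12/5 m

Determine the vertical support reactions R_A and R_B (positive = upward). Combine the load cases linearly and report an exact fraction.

R_A = -140/3 kN, R_B = -166/3 kN

Load 1 — applied couple M₀=13 kN·m at a=18/5 m (b=L-a=12/5):
  R_A = M₀/L = 13/6 kN
  R_B = -M₀/L = -13/6 kN
Load 2 — uniform load w=-17 kN/m over full span:
  R_A = wL/2 = (-17)·6/2 = -51 kN
  R_B = wL/2 = (-17)·6/2 = -51 kN
Load 3 — applied couple M₀=13 kN·m at a=12/5 m (b=L-a=18/5):
  R_A = M₀/L = 13/6 kN
  R_B = -M₀/L = -13/6 kN
Superposition: R_A = -140/3 kN, R_B = -166/3 kN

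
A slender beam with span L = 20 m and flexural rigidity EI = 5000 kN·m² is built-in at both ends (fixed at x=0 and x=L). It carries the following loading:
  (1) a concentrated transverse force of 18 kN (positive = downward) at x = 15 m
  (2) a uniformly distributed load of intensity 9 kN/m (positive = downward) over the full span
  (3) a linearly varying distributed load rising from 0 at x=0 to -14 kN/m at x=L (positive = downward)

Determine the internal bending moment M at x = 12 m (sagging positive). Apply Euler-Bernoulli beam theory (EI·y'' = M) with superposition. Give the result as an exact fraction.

M(12) = 3977/120 kN·m

Load 1 — point force P=18 kN at a=15 m (b=L-a=5):
  M_1 = Pb²(3a+b)x/L³ - Pab²/L²  [x≤a] = 18·5²·(3·15+5)·12/20³ - 18·15·5²/20² = 135/8 kN·m
Load 2 — uniform load w=9 kN/m over full span:
  M_2 = wLx/2 - wL²/12 - wx²/2 = 9·20·12/2 - 9·20²/12 - 9·12²/2 = 132 kN·m
Load 3 — triangular load w₀=-14 kN/m (0→w₀ over full span):
  M_3 = 3w₀Lx/20 - w₀L²/30 - w₀x³/(6L) = 3·(-14)·20·12/20 - (-14)·20²/30 - (-14)·12³/(6·20) = -1736/15 kN·m
Superposition: M = Σ M_i = 3977/120 kN·m ≈ 33.141667 kN·m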